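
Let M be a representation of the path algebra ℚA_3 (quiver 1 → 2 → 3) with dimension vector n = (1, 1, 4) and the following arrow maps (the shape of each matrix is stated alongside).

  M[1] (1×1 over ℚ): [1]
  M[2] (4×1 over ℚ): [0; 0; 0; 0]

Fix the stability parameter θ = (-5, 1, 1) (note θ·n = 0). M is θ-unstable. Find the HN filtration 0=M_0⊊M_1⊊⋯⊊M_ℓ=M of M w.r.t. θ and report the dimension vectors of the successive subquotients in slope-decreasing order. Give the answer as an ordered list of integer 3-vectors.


Via rank(M_{q-1}∘⋯∘M_p): M ≅ I[1,2], I[3,3]^4.
μ_θ-semistable layers: μ^(1)=1; μ^(2)=-5

((0, 1, 4); (1, 0, 0))


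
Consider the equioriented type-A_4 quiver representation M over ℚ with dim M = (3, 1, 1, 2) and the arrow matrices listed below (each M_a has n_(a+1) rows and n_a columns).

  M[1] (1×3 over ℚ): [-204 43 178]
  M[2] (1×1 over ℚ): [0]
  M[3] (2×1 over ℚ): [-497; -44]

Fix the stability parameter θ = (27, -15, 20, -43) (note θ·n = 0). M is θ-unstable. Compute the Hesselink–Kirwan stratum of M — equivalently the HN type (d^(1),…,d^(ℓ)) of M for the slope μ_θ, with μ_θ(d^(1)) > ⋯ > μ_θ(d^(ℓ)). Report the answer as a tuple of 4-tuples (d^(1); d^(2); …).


Via rank(M_{q-1}∘⋯∘M_p): M ≅ I[1,1]^2, I[1,2], I[3,4], I[4,4].
μ_θ-semistable layers: μ^(1)=27; μ^(2)=6; μ^(3)=-23/2; μ^(4)=-43

((2, 0, 0, 0); (1, 1, 0, 0); (0, 0, 1, 1); (0, 0, 0, 1))


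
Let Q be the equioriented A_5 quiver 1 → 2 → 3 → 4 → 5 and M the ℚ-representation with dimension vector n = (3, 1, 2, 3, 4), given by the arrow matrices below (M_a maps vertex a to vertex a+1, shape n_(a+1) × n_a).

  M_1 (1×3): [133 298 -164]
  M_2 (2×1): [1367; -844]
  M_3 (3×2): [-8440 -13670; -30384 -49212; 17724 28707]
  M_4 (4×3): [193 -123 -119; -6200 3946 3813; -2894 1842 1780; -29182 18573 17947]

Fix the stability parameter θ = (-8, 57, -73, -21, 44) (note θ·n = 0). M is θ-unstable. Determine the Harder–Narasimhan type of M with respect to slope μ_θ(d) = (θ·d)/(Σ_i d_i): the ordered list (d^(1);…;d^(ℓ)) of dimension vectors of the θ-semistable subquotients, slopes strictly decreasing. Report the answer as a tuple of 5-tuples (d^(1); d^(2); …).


Via rank(M_{q-1}∘⋯∘M_p): M ≅ I[1,1]^2, I[1,3], I[3,5], I[4,5]^2, I[5,5].
μ_θ-semistable layers: μ^(1)=44; μ^(2)=-8; μ^(3)=-21; μ^(4)=-73

((0, 0, 0, 0, 4); (3, 1, 1, 0, 0); (0, 0, 0, 3, 0); (0, 0, 1, 0, 0))


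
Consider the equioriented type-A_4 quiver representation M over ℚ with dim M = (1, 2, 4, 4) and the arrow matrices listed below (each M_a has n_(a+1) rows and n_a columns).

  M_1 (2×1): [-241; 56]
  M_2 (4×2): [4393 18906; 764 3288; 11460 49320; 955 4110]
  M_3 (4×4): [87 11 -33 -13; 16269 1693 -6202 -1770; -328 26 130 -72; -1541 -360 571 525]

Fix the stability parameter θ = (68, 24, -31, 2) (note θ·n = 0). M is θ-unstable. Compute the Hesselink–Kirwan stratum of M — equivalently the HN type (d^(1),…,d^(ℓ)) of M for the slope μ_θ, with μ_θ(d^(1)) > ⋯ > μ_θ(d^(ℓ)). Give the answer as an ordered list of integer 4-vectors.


Via rank(M_{q-1}∘⋯∘M_p): M ≅ I[1,4], I[2,2], I[3,4]^3.
μ_θ-semistable layers: μ^(1)=24; μ^(2)=63/4; μ^(3)=2; μ^(4)=-31

((0, 1, 0, 0); (1, 1, 1, 1); (0, 0, 0, 3); (0, 0, 3, 0))


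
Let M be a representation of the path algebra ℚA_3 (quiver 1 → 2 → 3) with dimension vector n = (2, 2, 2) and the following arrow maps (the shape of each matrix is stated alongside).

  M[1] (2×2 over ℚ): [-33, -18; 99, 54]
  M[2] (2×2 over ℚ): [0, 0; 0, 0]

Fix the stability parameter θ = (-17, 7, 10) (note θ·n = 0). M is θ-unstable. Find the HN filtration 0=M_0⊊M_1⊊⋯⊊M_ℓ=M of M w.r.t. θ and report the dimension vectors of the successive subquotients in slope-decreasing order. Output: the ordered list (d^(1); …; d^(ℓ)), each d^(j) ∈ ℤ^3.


Interval decomposition of M: I[1,1], I[1,2], I[2,2], I[3,3]^2.
HN type (ℓ=3): μ^(1)=10; μ^(2)=7; μ^(3)=-17

((0, 0, 2); (0, 2, 0); (2, 0, 0))


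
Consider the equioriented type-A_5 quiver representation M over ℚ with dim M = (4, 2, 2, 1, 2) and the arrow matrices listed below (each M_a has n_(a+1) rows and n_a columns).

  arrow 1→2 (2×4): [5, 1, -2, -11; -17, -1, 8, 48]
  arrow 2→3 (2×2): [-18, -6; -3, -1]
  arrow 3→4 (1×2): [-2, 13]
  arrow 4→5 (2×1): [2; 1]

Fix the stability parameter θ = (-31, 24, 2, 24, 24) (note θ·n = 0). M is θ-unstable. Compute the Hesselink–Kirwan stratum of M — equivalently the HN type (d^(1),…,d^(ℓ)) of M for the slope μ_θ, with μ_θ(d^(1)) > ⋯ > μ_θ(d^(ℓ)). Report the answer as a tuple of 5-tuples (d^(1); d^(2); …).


Barcode: M ≅ I[1,1]^2, I[1,2], I[1,5], I[3,3], I[5,5]. HN layers by μ_θ (4 steps, strictly decreasing):
  μ^(1)=24; μ^(2)=13; μ^(3)=2; μ^(4)=-31

((0, 1, 0, 1, 2); (0, 1, 1, 0, 0); (0, 0, 1, 0, 0); (4, 0, 0, 0, 0))


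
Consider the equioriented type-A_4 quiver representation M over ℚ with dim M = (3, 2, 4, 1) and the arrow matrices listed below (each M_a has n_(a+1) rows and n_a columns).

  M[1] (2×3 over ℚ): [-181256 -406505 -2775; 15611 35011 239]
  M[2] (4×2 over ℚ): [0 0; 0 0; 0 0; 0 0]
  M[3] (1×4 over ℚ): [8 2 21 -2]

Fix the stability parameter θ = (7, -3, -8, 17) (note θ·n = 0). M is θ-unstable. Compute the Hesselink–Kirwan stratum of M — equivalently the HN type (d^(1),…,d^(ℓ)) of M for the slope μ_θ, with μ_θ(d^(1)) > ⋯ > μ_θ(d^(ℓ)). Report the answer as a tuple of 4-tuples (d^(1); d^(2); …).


Barcode: M ≅ I[1,1], I[1,2]^2, I[3,3]^3, I[3,4]. HN layers by μ_θ (4 steps, strictly decreasing):
  μ^(1)=17; μ^(2)=7; μ^(3)=2; μ^(4)=-8

((0, 0, 0, 1); (1, 0, 0, 0); (2, 2, 0, 0); (0, 0, 4, 0))


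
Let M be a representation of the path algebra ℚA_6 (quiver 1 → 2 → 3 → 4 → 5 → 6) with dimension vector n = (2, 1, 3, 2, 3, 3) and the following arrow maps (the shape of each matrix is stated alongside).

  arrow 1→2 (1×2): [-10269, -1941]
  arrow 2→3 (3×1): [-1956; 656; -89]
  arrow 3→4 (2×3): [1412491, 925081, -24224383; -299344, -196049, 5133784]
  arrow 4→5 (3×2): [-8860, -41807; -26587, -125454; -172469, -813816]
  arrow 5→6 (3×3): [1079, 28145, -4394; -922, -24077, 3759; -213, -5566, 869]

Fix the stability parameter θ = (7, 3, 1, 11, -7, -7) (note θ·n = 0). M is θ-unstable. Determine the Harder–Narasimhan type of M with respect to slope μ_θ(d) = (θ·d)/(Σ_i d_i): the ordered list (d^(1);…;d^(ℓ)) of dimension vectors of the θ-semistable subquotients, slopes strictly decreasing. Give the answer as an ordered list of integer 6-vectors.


Barcode: M ≅ I[1,1], I[1,6], I[3,3], I[3,5], I[5,6], I[6,6]. HN layers by μ_θ (5 steps, strictly decreasing):
  μ^(1)=7; μ^(2)=2; μ^(3)=4/3; μ^(4)=1; μ^(5)=-7

((1, 0, 0, 0, 0, 0); (0, 0, 0, 1, 1, 0); (1, 1, 1, 1, 1, 1); (0, 0, 2, 0, 0, 0); (0, 0, 0, 0, 1, 2))


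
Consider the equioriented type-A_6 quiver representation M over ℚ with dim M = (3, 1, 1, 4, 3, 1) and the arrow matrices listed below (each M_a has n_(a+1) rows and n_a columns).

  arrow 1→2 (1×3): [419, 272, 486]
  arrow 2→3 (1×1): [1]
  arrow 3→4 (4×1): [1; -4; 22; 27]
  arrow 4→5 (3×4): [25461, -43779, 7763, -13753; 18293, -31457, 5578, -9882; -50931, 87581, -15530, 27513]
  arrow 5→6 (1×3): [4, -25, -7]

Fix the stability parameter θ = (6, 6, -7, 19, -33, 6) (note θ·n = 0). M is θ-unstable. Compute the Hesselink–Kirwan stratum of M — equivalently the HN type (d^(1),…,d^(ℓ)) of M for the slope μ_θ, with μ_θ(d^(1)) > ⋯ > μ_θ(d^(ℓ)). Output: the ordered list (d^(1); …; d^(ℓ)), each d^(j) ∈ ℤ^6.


Interval decomposition of M: I[1,1]^2, I[1,6], I[4,4], I[4,5]^2.
HN type (ℓ=4): μ^(1)=19; μ^(2)=6; μ^(3)=-9/5; μ^(4)=-7

((0, 0, 0, 1, 0, 0); (2, 0, 0, 0, 0, 1); (1, 1, 1, 1, 1, 0); (0, 0, 0, 2, 2, 0))


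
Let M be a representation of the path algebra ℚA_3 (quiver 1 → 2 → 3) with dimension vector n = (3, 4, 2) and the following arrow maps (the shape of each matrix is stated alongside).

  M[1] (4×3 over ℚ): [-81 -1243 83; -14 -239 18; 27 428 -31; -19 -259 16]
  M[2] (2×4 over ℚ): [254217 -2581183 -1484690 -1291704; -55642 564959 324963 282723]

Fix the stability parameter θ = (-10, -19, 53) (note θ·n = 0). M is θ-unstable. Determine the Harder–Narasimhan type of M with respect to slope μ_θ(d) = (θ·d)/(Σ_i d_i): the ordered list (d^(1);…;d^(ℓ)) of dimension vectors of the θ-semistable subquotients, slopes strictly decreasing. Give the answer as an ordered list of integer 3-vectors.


Barcode: M ≅ I[1,2], I[1,3]^2, I[2,2]. HN layers by μ_θ (3 steps, strictly decreasing):
  μ^(1)=53; μ^(2)=-29/2; μ^(3)=-19

((0, 0, 2); (3, 3, 0); (0, 1, 0))


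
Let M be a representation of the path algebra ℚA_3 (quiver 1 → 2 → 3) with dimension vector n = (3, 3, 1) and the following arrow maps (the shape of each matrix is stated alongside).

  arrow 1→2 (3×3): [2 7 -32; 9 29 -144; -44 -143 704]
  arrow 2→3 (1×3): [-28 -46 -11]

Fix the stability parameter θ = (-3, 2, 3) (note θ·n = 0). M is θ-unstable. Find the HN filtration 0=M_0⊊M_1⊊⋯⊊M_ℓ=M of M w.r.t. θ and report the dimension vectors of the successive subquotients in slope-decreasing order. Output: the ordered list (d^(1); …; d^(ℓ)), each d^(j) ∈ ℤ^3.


Via rank(M_{q-1}∘⋯∘M_p): M ≅ I[1,1], I[1,2], I[1,3], I[2,2].
μ_θ-semistable layers: μ^(1)=3; μ^(2)=2; μ^(3)=-3

((0, 0, 1); (0, 3, 0); (3, 0, 0))


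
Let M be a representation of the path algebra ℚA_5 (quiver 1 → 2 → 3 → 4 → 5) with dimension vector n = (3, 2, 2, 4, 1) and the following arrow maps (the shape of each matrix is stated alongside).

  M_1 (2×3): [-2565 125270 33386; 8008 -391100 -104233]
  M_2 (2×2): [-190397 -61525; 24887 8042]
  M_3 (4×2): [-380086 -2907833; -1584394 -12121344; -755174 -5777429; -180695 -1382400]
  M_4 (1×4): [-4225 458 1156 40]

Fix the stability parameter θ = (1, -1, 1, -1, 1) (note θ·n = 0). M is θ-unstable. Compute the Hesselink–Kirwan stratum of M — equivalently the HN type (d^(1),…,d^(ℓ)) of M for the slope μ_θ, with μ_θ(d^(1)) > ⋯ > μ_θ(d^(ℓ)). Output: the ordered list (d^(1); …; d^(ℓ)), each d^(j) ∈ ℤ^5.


Barcode: M ≅ I[1,1], I[1,4], I[1,5], I[4,4]^2. HN layers by μ_θ (3 steps, strictly decreasing):
  μ^(1)=1; μ^(2)=0; μ^(3)=-1

((1, 0, 0, 0, 1); (2, 2, 2, 2, 0); (0, 0, 0, 2, 0))


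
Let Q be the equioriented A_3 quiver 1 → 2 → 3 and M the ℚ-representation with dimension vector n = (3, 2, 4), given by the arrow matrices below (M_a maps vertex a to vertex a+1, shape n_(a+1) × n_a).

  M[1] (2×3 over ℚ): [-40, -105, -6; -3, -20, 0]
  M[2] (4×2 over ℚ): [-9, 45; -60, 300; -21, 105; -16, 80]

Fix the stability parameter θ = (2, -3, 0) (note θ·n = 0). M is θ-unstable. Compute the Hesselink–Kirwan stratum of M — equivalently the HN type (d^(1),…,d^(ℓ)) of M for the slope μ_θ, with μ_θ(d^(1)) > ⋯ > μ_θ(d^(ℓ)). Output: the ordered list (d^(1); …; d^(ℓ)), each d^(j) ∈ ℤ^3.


Barcode: M ≅ I[1,1], I[1,2], I[1,3], I[3,3]^3. HN layers by μ_θ (3 steps, strictly decreasing):
  μ^(1)=2; μ^(2)=0; μ^(3)=-1/2

((1, 0, 0); (0, 0, 4); (2, 2, 0))


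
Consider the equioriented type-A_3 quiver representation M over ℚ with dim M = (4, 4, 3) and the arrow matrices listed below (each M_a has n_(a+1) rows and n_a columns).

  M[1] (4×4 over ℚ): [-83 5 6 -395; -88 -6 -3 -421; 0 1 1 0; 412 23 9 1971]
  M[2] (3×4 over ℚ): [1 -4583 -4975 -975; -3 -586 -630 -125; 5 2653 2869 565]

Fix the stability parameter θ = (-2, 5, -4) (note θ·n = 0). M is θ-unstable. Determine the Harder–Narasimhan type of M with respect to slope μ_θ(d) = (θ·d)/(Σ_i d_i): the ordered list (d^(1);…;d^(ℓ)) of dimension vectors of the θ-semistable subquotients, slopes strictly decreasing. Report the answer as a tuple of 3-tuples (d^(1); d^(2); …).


Via rank(M_{q-1}∘⋯∘M_p): M ≅ I[1,2]^2, I[1,3]^2, I[3,3].
μ_θ-semistable layers: μ^(1)=5; μ^(2)=1/2; μ^(3)=-2; μ^(4)=-4

((0, 2, 0); (0, 2, 2); (4, 0, 0); (0, 0, 1))


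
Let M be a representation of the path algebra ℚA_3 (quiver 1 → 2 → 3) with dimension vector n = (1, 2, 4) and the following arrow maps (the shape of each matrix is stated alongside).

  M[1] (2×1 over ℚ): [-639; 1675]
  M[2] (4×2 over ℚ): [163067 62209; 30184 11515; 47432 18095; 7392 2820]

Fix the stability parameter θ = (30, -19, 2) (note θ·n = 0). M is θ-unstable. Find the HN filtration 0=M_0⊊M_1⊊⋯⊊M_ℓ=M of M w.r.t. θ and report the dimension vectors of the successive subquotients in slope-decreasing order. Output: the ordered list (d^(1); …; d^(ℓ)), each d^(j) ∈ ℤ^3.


Barcode: M ≅ I[1,3], I[2,3], I[3,3]^2. HN layers by μ_θ (3 steps, strictly decreasing):
  μ^(1)=13/3; μ^(2)=2; μ^(3)=-19

((1, 1, 1); (0, 0, 3); (0, 1, 0))


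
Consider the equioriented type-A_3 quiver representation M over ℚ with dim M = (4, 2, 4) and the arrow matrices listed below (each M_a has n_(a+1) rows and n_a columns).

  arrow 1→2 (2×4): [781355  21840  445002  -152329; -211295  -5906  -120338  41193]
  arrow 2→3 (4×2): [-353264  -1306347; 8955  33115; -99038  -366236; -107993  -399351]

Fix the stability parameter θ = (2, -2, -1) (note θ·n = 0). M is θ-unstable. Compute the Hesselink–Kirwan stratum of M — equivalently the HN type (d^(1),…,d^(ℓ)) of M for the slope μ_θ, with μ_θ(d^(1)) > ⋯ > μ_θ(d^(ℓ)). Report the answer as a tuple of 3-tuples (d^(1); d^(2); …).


Via rank(M_{q-1}∘⋯∘M_p): M ≅ I[1,1]^2, I[1,3]^2, I[3,3]^2.
μ_θ-semistable layers: μ^(1)=2; μ^(2)=-1/3; μ^(3)=-1

((2, 0, 0); (2, 2, 2); (0, 0, 2))


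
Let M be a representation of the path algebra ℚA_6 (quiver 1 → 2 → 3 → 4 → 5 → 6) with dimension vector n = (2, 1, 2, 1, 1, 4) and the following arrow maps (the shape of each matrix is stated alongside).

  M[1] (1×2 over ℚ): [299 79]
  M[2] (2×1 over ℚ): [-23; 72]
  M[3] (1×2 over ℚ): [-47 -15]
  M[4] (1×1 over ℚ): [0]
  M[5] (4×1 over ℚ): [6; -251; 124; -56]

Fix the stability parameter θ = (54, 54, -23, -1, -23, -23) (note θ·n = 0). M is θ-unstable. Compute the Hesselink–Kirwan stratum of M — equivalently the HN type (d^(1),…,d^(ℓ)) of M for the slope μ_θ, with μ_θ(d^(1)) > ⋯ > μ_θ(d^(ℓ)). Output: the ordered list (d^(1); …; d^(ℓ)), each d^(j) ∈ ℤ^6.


Interval decomposition of M: I[1,1], I[1,4], I[3,3], I[5,6], I[6,6]^3.
HN type (ℓ=3): μ^(1)=54; μ^(2)=21; μ^(3)=-23

((1, 0, 0, 0, 0, 0); (1, 1, 1, 1, 0, 0); (0, 0, 1, 0, 1, 4))


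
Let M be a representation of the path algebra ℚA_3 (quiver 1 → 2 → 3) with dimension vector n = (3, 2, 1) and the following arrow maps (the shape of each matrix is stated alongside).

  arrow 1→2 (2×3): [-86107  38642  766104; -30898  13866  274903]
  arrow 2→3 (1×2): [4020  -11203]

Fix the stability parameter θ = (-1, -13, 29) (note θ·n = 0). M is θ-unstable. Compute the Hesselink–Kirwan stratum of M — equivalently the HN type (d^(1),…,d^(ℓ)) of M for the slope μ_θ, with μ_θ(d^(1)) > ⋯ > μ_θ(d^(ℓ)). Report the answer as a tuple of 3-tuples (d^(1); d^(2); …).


Via rank(M_{q-1}∘⋯∘M_p): M ≅ I[1,1], I[1,2], I[1,3].
μ_θ-semistable layers: μ^(1)=29; μ^(2)=-1; μ^(3)=-7

((0, 0, 1); (1, 0, 0); (2, 2, 0))


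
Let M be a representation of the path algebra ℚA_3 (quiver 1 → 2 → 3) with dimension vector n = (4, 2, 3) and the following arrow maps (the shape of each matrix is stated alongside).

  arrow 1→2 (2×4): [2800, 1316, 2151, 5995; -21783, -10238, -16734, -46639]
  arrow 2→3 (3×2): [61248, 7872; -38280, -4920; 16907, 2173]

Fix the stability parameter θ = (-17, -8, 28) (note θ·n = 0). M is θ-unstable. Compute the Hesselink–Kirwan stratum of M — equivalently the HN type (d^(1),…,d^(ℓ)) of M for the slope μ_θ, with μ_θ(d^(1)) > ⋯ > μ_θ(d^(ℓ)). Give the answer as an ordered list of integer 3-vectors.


Barcode: M ≅ I[1,1]^2, I[1,2], I[1,3], I[3,3]^2. HN layers by μ_θ (3 steps, strictly decreasing):
  μ^(1)=28; μ^(2)=-8; μ^(3)=-17

((0, 0, 3); (0, 2, 0); (4, 0, 0))


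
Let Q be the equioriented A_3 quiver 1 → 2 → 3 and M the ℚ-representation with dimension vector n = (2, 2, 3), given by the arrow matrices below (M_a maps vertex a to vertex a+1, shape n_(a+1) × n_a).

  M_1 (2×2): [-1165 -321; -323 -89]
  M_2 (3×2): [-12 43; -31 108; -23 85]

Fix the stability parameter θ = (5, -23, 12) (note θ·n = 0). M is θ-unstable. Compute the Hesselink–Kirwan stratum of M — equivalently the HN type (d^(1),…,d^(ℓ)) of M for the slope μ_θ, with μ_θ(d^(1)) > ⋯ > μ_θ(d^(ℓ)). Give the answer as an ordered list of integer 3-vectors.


Via rank(M_{q-1}∘⋯∘M_p): M ≅ I[1,3]^2, I[3,3].
μ_θ-semistable layers: μ^(1)=12; μ^(2)=-9

((0, 0, 3); (2, 2, 0))


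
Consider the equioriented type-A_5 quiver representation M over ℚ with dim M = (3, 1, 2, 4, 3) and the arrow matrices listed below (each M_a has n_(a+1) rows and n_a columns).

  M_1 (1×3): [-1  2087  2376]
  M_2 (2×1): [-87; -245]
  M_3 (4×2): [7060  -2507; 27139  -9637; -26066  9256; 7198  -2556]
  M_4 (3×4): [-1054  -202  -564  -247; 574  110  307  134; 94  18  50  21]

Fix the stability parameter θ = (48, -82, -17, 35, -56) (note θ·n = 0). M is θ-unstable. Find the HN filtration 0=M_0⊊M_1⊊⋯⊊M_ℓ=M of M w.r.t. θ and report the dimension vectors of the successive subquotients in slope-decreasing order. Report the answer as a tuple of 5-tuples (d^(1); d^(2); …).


Via rank(M_{q-1}∘⋯∘M_p): M ≅ I[1,1]^2, I[1,4], I[3,4], I[4,5]^2, I[5,5].
μ_θ-semistable layers: μ^(1)=48; μ^(2)=35; μ^(3)=-21/2; μ^(4)=-17; μ^(5)=-56

((2, 0, 0, 0, 0); (0, 0, 0, 2, 0); (0, 0, 0, 2, 2); (1, 1, 2, 0, 0); (0, 0, 0, 0, 1))


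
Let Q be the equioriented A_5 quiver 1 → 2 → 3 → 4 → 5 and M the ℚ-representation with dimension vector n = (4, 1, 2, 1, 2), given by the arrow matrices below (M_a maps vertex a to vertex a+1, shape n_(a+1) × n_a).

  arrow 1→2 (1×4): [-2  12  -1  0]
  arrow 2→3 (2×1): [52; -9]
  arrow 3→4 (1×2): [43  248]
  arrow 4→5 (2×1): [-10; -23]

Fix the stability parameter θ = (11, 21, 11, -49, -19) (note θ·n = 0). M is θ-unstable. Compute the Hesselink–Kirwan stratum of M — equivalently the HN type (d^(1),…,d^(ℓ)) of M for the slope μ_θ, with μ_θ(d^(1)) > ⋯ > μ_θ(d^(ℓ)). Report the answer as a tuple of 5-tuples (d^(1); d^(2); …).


Barcode: M ≅ I[1,1]^3, I[1,5], I[3,3], I[5,5]. HN layers by μ_θ (3 steps, strictly decreasing):
  μ^(1)=11; μ^(2)=-5; μ^(3)=-19

((3, 0, 1, 0, 0); (1, 1, 1, 1, 1); (0, 0, 0, 0, 1))


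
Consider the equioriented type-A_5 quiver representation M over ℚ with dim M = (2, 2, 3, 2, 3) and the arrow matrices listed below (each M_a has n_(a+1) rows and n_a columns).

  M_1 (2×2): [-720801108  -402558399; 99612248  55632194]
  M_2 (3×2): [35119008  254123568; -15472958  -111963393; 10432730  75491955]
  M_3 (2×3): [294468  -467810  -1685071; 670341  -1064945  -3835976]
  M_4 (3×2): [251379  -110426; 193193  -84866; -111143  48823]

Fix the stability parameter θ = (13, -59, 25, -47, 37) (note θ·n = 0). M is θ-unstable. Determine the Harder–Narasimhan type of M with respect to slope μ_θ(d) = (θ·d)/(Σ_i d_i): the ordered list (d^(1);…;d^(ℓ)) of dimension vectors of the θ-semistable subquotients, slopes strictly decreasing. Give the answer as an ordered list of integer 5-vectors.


Barcode: M ≅ I[1,1], I[1,2], I[2,5], I[3,3], I[3,5], I[5,5]. HN layers by μ_θ (6 steps, strictly decreasing):
  μ^(1)=37; μ^(2)=25; μ^(3)=13; μ^(4)=-11; μ^(5)=-23; μ^(6)=-59

((0, 0, 0, 0, 3); (0, 0, 1, 0, 0); (1, 0, 0, 0, 0); (0, 0, 2, 2, 0); (1, 1, 0, 0, 0); (0, 1, 0, 0, 0))


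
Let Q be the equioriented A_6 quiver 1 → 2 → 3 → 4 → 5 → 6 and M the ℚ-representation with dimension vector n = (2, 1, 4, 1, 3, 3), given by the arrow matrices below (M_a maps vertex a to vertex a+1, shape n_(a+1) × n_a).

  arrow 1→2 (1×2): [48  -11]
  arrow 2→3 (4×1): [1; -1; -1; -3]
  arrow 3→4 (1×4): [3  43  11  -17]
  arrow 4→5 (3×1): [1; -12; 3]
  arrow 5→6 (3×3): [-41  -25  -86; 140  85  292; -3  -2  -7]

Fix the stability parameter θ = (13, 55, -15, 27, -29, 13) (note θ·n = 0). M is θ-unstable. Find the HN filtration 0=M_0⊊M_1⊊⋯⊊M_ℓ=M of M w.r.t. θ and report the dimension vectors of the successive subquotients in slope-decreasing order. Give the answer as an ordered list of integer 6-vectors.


Interval decomposition of M: I[1,1], I[1,3], I[3,3]^2, I[3,6], I[5,6]^2.
HN type (ℓ=5): μ^(1)=20; μ^(2)=13; μ^(3)=-1; μ^(4)=-15; μ^(5)=-29

((0, 1, 1, 0, 0, 0); (2, 0, 0, 0, 0, 3); (0, 0, 0, 1, 1, 0); (0, 0, 3, 0, 0, 0); (0, 0, 0, 0, 2, 0))


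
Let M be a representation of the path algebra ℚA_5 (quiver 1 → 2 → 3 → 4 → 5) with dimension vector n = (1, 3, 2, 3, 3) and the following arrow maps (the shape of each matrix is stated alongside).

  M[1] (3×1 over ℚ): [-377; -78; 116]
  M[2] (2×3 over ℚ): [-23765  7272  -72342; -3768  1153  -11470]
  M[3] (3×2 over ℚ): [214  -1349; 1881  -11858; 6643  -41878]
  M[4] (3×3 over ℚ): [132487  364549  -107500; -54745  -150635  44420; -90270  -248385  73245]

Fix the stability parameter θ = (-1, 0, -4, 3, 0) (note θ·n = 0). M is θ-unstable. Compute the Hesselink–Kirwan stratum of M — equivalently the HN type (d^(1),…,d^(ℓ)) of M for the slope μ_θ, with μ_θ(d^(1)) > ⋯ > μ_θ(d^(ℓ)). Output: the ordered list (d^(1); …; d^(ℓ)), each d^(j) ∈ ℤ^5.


Barcode: M ≅ I[1,5], I[2,2], I[2,4], I[4,5], I[5,5]. HN layers by μ_θ (5 steps, strictly decreasing):
  μ^(1)=3; μ^(2)=3/2; μ^(3)=0; μ^(4)=-5/3; μ^(5)=-2

((0, 0, 0, 1, 0); (0, 0, 0, 2, 2); (0, 1, 0, 0, 1); (1, 1, 1, 0, 0); (0, 1, 1, 0, 0))


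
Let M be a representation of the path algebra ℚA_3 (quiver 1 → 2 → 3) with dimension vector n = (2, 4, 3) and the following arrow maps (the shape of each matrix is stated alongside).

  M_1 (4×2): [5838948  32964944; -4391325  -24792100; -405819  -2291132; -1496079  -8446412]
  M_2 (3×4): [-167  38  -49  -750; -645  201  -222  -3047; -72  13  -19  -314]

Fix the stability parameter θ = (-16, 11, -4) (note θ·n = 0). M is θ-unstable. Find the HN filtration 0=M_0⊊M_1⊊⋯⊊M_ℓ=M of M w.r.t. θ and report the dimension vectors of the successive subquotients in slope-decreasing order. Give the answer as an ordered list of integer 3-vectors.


Barcode: M ≅ I[1,1], I[1,3], I[2,2], I[2,3]^2. HN layers by μ_θ (3 steps, strictly decreasing):
  μ^(1)=11; μ^(2)=7/2; μ^(3)=-16

((0, 1, 0); (0, 3, 3); (2, 0, 0))


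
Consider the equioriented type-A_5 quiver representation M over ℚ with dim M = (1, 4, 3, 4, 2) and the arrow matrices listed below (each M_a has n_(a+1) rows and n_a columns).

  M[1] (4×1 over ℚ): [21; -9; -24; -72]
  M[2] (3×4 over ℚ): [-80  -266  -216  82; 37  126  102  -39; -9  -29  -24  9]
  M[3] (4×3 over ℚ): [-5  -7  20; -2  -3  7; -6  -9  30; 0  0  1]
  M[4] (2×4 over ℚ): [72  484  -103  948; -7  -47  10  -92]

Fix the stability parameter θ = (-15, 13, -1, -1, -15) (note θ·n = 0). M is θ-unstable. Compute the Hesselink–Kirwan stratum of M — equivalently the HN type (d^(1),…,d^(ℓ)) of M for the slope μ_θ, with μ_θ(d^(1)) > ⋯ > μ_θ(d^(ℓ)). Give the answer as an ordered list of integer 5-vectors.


Via rank(M_{q-1}∘⋯∘M_p): M ≅ I[1,5], I[2,2], I[2,4], I[2,5], I[4,4].
μ_θ-semistable layers: μ^(1)=13; μ^(2)=11/3; μ^(3)=-1; μ^(4)=-15

((0, 1, 0, 0, 0); (0, 1, 1, 1, 0); (0, 2, 2, 3, 2); (1, 0, 0, 0, 0))


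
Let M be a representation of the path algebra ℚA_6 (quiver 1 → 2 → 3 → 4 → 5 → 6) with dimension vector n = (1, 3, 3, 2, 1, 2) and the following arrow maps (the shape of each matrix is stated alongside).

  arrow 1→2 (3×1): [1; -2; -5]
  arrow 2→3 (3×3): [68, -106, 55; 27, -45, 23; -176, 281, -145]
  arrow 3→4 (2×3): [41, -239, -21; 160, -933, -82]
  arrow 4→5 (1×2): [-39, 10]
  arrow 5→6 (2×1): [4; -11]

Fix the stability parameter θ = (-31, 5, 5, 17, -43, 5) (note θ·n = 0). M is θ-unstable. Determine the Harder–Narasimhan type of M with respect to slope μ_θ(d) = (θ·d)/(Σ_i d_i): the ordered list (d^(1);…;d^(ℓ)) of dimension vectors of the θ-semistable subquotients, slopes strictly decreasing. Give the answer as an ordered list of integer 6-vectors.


Interval decomposition of M: I[1,3], I[2,4], I[2,6], I[6,6].
HN type (ℓ=4): μ^(1)=17; μ^(2)=5; μ^(3)=-4; μ^(4)=-31

((0, 0, 0, 1, 0, 0); (0, 2, 2, 0, 0, 2); (0, 1, 1, 1, 1, 0); (1, 0, 0, 0, 0, 0))


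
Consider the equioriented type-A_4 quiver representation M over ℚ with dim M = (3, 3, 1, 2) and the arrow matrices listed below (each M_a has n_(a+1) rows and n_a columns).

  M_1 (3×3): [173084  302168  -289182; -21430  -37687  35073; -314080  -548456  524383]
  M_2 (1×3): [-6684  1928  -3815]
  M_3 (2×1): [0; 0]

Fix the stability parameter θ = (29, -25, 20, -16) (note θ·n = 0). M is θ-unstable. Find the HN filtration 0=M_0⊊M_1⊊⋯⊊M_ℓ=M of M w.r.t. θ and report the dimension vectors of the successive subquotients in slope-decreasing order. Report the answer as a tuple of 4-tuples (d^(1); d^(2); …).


Via rank(M_{q-1}∘⋯∘M_p): M ≅ I[1,2]^2, I[1,3], I[4,4]^2.
μ_θ-semistable layers: μ^(1)=20; μ^(2)=2; μ^(3)=-16

((0, 0, 1, 0); (3, 3, 0, 0); (0, 0, 0, 2))


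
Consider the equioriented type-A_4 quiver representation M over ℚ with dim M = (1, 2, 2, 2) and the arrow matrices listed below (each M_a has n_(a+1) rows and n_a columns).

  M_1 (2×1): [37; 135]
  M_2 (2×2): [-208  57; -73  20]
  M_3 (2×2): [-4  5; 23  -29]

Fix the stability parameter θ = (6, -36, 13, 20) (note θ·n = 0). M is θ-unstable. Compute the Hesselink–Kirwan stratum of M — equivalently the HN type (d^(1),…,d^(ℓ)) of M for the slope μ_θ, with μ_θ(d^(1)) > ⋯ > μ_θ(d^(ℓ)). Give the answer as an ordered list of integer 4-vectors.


Via rank(M_{q-1}∘⋯∘M_p): M ≅ I[1,4], I[2,4].
μ_θ-semistable layers: μ^(1)=20; μ^(2)=13; μ^(3)=-15; μ^(4)=-36

((0, 0, 0, 2); (0, 0, 2, 0); (1, 1, 0, 0); (0, 1, 0, 0))


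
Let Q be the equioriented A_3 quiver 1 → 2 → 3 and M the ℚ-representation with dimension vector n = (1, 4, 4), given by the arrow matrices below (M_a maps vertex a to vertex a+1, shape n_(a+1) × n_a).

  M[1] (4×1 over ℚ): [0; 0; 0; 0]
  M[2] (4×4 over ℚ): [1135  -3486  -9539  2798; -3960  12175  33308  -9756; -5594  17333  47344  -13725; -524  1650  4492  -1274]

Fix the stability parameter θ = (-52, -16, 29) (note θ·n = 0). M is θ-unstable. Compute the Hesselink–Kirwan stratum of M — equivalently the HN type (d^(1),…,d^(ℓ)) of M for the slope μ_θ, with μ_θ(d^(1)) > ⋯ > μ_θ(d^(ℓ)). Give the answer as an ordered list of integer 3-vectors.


Interval decomposition of M: I[1,1], I[2,3]^4.
HN type (ℓ=3): μ^(1)=29; μ^(2)=-16; μ^(3)=-52

((0, 0, 4); (0, 4, 0); (1, 0, 0))


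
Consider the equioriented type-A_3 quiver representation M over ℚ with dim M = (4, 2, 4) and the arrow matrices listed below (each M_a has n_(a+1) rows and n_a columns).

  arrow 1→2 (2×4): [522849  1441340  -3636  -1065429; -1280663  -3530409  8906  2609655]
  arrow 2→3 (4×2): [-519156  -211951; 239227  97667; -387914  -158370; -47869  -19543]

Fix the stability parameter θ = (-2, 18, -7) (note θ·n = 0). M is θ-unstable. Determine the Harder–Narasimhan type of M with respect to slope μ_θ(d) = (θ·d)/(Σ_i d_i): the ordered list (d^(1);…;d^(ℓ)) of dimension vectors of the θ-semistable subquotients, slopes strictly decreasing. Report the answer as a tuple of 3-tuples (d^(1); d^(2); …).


Via rank(M_{q-1}∘⋯∘M_p): M ≅ I[1,1]^2, I[1,3]^2, I[3,3]^2.
μ_θ-semistable layers: μ^(1)=11/2; μ^(2)=-2; μ^(3)=-7

((0, 2, 2); (4, 0, 0); (0, 0, 2))


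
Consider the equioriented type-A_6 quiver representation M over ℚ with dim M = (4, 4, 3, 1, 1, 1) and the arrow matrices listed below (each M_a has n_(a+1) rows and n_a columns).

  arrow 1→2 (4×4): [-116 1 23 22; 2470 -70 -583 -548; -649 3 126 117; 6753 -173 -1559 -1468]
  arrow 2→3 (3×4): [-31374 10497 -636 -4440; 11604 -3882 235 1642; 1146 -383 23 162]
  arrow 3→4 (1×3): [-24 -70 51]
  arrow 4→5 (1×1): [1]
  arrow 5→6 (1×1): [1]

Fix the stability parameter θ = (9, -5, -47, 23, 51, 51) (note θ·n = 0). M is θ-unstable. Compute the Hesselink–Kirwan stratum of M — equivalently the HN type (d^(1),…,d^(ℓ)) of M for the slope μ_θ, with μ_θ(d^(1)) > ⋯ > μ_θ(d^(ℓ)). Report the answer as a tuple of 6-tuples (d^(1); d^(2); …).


Via rank(M_{q-1}∘⋯∘M_p): M ≅ I[1,2]^2, I[1,3], I[1,6], I[3,3].
μ_θ-semistable layers: μ^(1)=51; μ^(2)=23; μ^(3)=2; μ^(4)=-43/3; μ^(5)=-47

((0, 0, 0, 0, 1, 1); (0, 0, 0, 1, 0, 0); (2, 2, 0, 0, 0, 0); (2, 2, 2, 0, 0, 0); (0, 0, 1, 0, 0, 0))


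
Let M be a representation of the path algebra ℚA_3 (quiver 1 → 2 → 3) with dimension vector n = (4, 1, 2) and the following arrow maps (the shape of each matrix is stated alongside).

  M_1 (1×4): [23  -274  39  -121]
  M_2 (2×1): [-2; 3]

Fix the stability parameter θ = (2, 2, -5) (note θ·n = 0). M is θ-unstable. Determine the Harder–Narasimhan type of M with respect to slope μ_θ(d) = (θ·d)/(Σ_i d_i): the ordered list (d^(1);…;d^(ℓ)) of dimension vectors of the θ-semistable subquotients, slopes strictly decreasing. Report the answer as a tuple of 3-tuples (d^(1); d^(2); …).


Barcode: M ≅ I[1,1]^3, I[1,3], I[3,3]. HN layers by μ_θ (3 steps, strictly decreasing):
  μ^(1)=2; μ^(2)=-1/3; μ^(3)=-5

((3, 0, 0); (1, 1, 1); (0, 0, 1))


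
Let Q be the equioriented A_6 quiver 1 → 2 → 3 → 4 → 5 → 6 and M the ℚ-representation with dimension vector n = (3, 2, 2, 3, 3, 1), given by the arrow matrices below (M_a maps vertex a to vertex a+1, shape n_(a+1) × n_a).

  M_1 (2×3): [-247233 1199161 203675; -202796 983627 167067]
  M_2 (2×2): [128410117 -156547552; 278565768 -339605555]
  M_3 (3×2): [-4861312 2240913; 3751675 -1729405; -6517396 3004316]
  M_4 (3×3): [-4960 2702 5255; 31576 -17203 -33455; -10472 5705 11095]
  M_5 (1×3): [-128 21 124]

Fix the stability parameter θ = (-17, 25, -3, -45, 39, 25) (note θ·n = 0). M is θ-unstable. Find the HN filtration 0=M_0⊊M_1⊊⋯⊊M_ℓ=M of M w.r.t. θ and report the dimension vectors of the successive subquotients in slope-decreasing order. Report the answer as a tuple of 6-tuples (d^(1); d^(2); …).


Barcode: M ≅ I[1,1], I[1,4], I[1,6], I[4,5], I[5,5]. HN layers by μ_θ (5 steps, strictly decreasing):
  μ^(1)=39; μ^(2)=32; μ^(3)=-23/3; μ^(4)=-17; μ^(5)=-45

((0, 0, 0, 0, 2, 0); (0, 0, 0, 0, 1, 1); (0, 2, 2, 2, 0, 0); (3, 0, 0, 0, 0, 0); (0, 0, 0, 1, 0, 0))


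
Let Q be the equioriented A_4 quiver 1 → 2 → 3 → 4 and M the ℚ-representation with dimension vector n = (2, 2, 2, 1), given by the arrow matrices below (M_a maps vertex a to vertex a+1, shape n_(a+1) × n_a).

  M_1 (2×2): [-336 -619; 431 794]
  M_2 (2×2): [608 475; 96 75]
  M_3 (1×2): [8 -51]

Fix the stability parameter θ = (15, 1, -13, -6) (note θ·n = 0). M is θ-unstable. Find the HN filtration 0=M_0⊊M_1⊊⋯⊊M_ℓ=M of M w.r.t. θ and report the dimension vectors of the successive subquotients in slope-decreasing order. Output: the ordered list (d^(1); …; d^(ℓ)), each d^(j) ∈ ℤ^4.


Barcode: M ≅ I[1,2], I[1,4], I[3,3]. HN layers by μ_θ (3 steps, strictly decreasing):
  μ^(1)=8; μ^(2)=-3/4; μ^(3)=-13

((1, 1, 0, 0); (1, 1, 1, 1); (0, 0, 1, 0))


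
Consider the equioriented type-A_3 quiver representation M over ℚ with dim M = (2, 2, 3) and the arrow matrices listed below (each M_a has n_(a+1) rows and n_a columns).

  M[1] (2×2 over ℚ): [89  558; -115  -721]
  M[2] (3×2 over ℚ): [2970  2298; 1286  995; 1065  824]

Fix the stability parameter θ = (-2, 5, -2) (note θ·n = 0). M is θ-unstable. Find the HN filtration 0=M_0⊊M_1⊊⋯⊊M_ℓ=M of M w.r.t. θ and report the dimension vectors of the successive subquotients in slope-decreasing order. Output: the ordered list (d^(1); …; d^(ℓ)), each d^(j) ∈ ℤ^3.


Interval decomposition of M: I[1,3]^2, I[3,3].
HN type (ℓ=2): μ^(1)=3/2; μ^(2)=-2

((0, 2, 2); (2, 0, 1))


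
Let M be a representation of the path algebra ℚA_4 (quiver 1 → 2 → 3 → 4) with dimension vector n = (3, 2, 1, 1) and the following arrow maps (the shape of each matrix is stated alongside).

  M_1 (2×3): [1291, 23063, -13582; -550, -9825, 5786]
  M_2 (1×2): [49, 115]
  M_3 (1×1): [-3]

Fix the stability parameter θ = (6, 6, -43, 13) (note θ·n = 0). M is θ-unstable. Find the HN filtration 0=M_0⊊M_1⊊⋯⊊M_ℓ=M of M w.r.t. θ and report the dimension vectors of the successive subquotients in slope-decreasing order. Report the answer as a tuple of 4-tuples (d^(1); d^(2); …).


Interval decomposition of M: I[1,1], I[1,2], I[1,4].
HN type (ℓ=3): μ^(1)=13; μ^(2)=6; μ^(3)=-31/3

((0, 0, 0, 1); (2, 1, 0, 0); (1, 1, 1, 0))


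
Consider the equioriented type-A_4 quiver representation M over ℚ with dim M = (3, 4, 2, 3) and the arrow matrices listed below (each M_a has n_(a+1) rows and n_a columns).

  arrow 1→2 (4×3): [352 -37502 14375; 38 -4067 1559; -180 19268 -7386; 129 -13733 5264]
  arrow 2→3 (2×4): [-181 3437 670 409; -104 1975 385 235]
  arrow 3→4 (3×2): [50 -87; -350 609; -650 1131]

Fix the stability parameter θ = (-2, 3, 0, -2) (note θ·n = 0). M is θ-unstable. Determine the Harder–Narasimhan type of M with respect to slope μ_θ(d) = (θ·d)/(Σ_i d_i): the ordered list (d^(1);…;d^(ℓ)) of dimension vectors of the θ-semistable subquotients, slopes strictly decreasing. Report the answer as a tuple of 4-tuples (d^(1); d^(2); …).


Via rank(M_{q-1}∘⋯∘M_p): M ≅ I[1,2], I[1,3], I[1,4], I[2,2], I[4,4]^2.
μ_θ-semistable layers: μ^(1)=3; μ^(2)=3/2; μ^(3)=1/3; μ^(4)=-2

((0, 2, 0, 0); (0, 1, 1, 0); (0, 1, 1, 1); (3, 0, 0, 2))


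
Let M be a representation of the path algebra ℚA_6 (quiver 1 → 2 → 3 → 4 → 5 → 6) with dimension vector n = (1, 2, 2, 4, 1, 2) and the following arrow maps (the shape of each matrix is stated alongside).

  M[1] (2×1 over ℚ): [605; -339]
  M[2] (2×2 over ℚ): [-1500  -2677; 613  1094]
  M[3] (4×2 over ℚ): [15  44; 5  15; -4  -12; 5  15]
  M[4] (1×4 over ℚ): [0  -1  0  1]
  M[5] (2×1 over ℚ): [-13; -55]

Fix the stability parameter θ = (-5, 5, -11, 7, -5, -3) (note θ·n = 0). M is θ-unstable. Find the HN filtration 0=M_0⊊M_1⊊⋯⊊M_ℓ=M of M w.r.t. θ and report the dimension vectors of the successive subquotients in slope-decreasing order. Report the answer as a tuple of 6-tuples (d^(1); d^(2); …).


Barcode: M ≅ I[1,4], I[2,4], I[4,4], I[4,6], I[6,6]. HN layers by μ_θ (4 steps, strictly decreasing):
  μ^(1)=7; μ^(2)=-1/3; μ^(3)=-3; μ^(4)=-5

((0, 0, 0, 3, 0, 0); (0, 0, 0, 1, 1, 1); (0, 2, 2, 0, 0, 1); (1, 0, 0, 0, 0, 0))


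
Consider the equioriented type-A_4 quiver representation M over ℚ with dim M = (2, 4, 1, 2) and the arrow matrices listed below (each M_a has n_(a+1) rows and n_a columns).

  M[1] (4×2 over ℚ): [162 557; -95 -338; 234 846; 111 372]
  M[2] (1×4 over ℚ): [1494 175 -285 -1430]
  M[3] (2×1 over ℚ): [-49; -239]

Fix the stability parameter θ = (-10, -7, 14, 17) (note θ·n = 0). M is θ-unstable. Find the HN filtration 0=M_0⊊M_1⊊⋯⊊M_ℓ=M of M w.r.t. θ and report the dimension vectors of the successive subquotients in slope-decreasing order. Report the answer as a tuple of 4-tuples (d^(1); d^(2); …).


Barcode: M ≅ I[1,2], I[1,4], I[2,2]^2, I[4,4]. HN layers by μ_θ (4 steps, strictly decreasing):
  μ^(1)=17; μ^(2)=14; μ^(3)=-7; μ^(4)=-10

((0, 0, 0, 2); (0, 0, 1, 0); (0, 4, 0, 0); (2, 0, 0, 0))


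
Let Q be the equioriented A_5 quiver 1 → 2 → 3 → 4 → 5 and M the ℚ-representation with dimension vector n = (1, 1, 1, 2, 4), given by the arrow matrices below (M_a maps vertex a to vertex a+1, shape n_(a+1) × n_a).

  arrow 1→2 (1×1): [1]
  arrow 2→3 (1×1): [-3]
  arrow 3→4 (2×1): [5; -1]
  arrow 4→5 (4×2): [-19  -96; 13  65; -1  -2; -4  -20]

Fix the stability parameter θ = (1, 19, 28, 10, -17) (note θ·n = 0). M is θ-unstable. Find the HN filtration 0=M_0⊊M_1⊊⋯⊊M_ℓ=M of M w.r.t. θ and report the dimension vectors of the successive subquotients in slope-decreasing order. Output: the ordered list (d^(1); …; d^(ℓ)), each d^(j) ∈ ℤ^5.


Barcode: M ≅ I[1,5], I[4,5], I[5,5]^2. HN layers by μ_θ (4 steps, strictly decreasing):
  μ^(1)=10; μ^(2)=1; μ^(3)=-7/2; μ^(4)=-17

((0, 1, 1, 1, 1); (1, 0, 0, 0, 0); (0, 0, 0, 1, 1); (0, 0, 0, 0, 2))


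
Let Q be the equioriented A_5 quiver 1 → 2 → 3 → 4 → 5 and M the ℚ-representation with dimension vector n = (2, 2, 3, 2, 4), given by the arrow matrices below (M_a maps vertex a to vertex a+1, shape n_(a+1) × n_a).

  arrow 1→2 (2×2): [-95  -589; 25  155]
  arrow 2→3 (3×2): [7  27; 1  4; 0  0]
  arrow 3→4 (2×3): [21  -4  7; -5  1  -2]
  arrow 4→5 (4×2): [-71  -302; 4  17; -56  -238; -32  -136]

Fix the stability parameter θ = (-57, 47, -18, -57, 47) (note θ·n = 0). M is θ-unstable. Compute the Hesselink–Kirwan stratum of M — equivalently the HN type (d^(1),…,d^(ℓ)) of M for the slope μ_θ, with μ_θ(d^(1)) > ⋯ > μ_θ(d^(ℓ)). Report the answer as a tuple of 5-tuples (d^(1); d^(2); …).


Via rank(M_{q-1}∘⋯∘M_p): M ≅ I[1,1], I[1,5], I[2,5], I[3,3], I[5,5]^2.
μ_θ-semistable layers: μ^(1)=47; μ^(2)=-28/3; μ^(3)=-18; μ^(4)=-57

((0, 0, 0, 0, 4); (0, 2, 2, 2, 0); (0, 0, 1, 0, 0); (2, 0, 0, 0, 0))


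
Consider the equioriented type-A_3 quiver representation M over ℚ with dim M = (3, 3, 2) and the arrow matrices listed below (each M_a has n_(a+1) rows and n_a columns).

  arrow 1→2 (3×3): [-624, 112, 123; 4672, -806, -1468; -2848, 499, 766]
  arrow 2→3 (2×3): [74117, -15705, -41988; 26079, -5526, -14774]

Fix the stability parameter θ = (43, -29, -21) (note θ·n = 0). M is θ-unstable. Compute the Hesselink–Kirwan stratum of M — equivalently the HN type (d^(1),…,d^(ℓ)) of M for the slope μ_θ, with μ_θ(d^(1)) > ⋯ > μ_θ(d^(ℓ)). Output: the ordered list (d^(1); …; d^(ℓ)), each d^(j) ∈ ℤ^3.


Barcode: M ≅ I[1,1], I[1,3]^2, I[2,2]. HN layers by μ_θ (3 steps, strictly decreasing):
  μ^(1)=43; μ^(2)=-7/3; μ^(3)=-29

((1, 0, 0); (2, 2, 2); (0, 1, 0))


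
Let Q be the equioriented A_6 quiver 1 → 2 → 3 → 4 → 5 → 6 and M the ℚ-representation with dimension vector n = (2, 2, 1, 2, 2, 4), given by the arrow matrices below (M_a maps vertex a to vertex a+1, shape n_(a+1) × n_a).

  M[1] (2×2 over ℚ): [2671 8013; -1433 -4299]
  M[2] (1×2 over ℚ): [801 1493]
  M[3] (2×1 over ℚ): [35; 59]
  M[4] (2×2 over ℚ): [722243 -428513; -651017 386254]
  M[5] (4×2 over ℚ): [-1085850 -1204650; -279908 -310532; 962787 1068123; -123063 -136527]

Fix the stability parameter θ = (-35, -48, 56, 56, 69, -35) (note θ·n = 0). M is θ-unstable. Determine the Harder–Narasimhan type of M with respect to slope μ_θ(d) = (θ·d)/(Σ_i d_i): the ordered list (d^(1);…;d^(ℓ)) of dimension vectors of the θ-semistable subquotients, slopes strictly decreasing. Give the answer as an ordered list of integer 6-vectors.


Via rank(M_{q-1}∘⋯∘M_p): M ≅ I[1,1], I[1,6], I[2,2], I[4,5], I[6,6]^3.
μ_θ-semistable layers: μ^(1)=69; μ^(2)=56; μ^(3)=73/2; μ^(4)=-35; μ^(5)=-83/2; μ^(6)=-48

((0, 0, 0, 0, 1, 0); (0, 0, 0, 1, 0, 0); (0, 0, 1, 1, 1, 1); (1, 0, 0, 0, 0, 3); (1, 1, 0, 0, 0, 0); (0, 1, 0, 0, 0, 0))


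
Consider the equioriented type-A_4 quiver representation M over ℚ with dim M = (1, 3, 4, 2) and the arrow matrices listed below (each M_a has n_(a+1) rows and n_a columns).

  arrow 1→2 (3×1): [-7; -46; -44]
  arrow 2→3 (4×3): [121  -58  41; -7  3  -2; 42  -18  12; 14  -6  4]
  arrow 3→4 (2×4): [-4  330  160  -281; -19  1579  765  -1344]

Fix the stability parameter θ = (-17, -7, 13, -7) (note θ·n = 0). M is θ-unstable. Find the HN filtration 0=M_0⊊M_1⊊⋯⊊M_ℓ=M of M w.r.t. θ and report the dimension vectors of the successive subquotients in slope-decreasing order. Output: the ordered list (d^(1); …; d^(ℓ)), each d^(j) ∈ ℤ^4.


Via rank(M_{q-1}∘⋯∘M_p): M ≅ I[1,3], I[2,2], I[2,4], I[3,3], I[3,4].
μ_θ-semistable layers: μ^(1)=13; μ^(2)=3; μ^(3)=-7; μ^(4)=-17

((0, 0, 2, 0); (0, 0, 2, 2); (0, 3, 0, 0); (1, 0, 0, 0))
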